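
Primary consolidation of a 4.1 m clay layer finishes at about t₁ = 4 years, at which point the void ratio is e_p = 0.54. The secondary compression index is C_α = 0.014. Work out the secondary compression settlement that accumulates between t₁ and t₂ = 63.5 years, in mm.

Secondary compression: S_s = C_α·H/(1+e_p)·log₁₀(t₂/t₁)
S_s = 0.014×4.1/(1+0.54)×log₁₀(63.5/4)
    = 0.03727 × 1.201 = 0.04475 m

S_s ≈ 44.8 mm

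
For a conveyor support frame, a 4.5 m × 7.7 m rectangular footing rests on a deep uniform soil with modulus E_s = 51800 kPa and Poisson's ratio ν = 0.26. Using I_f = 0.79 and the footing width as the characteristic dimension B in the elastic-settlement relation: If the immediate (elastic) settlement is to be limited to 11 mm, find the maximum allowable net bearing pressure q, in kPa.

q ≈ 172 kPa

S_e = q·B·(1−ν²)/E_s · I_f  ⇒  q = S_e·E_s / (B·(1−ν²)·I_f).
q = 0.011 × 51800 / (4.5 × 0.9324 × 0.79) = 171.9 kPa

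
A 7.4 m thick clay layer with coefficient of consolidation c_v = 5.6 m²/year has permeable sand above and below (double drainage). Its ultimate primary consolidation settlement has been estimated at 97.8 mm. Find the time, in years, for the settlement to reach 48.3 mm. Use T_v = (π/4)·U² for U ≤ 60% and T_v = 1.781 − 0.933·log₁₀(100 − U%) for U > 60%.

t ≈ 0.468 years

Drainage path length: H_d = H/2 = 3.7 m (double drainage).
U = S(t)/S_ult = 48.3/97.8 = 0.4939.
U ≤ 60%: T_v = (π/4)·U² = (π/4)×0.49387² = 0.19156.
t = T_v·H_d²/c_v = 0.19156×3.7²/5.6 = 0.4683 years.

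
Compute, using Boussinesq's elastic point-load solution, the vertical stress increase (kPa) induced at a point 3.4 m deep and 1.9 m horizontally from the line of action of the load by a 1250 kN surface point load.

Boussinesq vertical stress below a point load on an elastic half-space:
Δσ_z = 3P/(2πz²) · [1 + (r/z)²]^(−5/2)
r/z = 1.9/3.4 = 0.55882; [1+(r/z)²]^(−5/2) = 0.50691.
Δσ_z = 3×1250/(2π×3.4²) × 0.50691 = 51.629 × 0.50691 = 26.17 kPa

Δσ_z ≈ 26.2 kPa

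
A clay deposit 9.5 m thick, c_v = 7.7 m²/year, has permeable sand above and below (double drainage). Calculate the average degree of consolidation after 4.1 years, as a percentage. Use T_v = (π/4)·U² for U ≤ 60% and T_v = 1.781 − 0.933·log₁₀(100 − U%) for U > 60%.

U ≈ 97.4 %

Drainage path length: H_d = H/2 = 4.75 m (double drainage).
T_v = c_v·t/H_d² = 7.7×4.1/4.75² = 1.3992.
T_v = 1.3992 corresponds to the U > 60% branch:
U = 1 − 10^((1.781 − T_v)/0.933)/100 = 0.9743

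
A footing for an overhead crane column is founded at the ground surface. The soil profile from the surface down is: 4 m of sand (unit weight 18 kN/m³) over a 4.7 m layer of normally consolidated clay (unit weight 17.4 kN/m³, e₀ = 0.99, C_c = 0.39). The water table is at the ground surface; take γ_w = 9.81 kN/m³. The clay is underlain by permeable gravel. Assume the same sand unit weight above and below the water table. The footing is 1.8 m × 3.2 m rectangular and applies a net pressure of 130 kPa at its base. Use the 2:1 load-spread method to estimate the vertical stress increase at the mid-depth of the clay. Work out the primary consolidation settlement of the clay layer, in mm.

S_c ≈ 69.6 mm

Mid-depth of clay below the ground surface: z = 4 + 4.7/2 = 6.35 m.
Total vertical stress at mid-clay: σ_v = 18×4 + 17.4×2.35 = 112.89 kPa.
Pore pressure: u = 9.81×(6.35 − 0) = 62.294 kPa.
Initial effective stress: σ'_0 = σ_v − u = 112.89 − 62.294 = 50.596 kPa.
Stress increase at mid-clay by the 2:1 spreading method:
Δσ = qBL/((B+z)(L+z)) = 130×1.8×3.2/((1.8+6.35)(3.2+6.35)) = 9.6207 kPa
Final effective stress: σ'_f = σ'_0 + Δσ = 50.596 + 9.6207 = 60.217 kPa.
Normally consolidated clay, so the full stress increment lies on the virgin compression line:
S_c = C_c·H/(1+e₀)·log₁₀(σ'_f/σ'_0) = 0.39×4.7/(1+0.99)×log₁₀(60.217/50.596)
    = 0.92111 × 0.075603 = 0.06964 m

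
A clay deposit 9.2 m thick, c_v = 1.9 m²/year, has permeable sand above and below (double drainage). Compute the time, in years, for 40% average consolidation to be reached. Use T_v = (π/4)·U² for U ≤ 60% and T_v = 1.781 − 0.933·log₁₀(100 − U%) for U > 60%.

t ≈ 1.4 years

Drainage path length: H_d = H/2 = 4.6 m (double drainage).
U ≤ 60%: T_v = (π/4)·U² = (π/4)×0.4² = 0.12566.
t = T_v·H_d²/c_v = 0.12566×4.6²/1.9 = 1.399 years.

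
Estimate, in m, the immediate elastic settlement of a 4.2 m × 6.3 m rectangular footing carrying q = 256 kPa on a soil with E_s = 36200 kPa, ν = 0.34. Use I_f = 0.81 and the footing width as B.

S_e ≈ 0.0213 m

Immediate (elastic) settlement: S_e = q·B·(1−ν²)/E_s · I_f.
S_e = 256 × 4.2 × (1 − 0.34²) / 36200 × 0.81
    = 256 × 4.2 × 0.8844 / 36200 × 0.81
    = 0.02128 m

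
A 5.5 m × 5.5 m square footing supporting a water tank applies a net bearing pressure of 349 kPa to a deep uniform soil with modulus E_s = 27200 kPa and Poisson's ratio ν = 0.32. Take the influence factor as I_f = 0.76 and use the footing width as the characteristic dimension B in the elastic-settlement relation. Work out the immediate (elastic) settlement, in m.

Immediate (elastic) settlement: S_e = q·B·(1−ν²)/E_s · I_f.
S_e = 349 × 5.5 × (1 − 0.32²) / 27200 × 0.76
    = 349 × 5.5 × 0.8976 / 27200 × 0.76
    = 0.04814 m

S_e ≈ 0.0481 m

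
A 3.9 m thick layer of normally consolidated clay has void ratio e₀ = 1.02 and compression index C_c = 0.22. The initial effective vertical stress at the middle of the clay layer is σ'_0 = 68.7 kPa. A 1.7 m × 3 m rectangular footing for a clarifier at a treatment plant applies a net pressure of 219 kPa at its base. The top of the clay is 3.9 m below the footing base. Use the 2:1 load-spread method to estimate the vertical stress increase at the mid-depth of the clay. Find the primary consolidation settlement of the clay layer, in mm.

Mid-depth of clay below the footing base: z = 3.9 + 3.9/2 = 5.85 m.
Stress increase at mid-clay by the 2:1 spreading method:
Δσ = qBL/((B+z)(L+z)) = 219×1.7×3/((1.7+5.85)(3+5.85)) = 16.716 kPa
Final effective stress: σ'_f = σ'_0 + Δσ = 68.7 + 16.716 = 85.416 kPa.
Normally consolidated clay, so the full stress increment lies on the virgin compression line:
S_c = C_c·H/(1+e₀)·log₁₀(σ'_f/σ'_0) = 0.22×3.9/(1+1.02)×log₁₀(85.416/68.7)
    = 0.42475 × 0.094582 = 0.04017 m

S_c ≈ 40.2 mm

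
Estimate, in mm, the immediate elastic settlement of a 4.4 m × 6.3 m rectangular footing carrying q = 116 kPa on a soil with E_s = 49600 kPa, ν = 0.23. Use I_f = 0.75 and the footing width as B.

S_e ≈ 7.31 mm

Immediate (elastic) settlement: S_e = q·B·(1−ν²)/E_s · I_f.
S_e = 116 × 4.4 × (1 − 0.23²) / 49600 × 0.75
    = 116 × 4.4 × 0.9471 / 49600 × 0.75
    = 0.007309 m = 7.309 mm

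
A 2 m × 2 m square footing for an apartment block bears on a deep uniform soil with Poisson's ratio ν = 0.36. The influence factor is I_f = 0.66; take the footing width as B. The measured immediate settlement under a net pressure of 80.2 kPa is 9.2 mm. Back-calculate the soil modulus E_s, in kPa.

S_e = q·B·(1−ν²)/E_s · I_f  ⇒  E_s = q·B·(1−ν²)·I_f / S_e.
E_s = 80.2 × 2 × 0.8704 × 0.66 / 0.0092 = 10020 kPa

E_s ≈ 10000 kPa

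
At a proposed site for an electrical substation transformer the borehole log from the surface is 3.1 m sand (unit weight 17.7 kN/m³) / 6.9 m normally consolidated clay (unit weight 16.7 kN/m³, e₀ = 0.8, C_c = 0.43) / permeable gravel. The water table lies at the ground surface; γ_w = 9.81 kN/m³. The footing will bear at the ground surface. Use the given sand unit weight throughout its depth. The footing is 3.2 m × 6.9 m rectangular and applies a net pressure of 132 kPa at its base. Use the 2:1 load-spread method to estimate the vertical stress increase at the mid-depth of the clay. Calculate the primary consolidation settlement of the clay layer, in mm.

Mid-depth of clay below the ground surface: z = 3.1 + 6.9/2 = 6.55 m.
Total vertical stress at mid-clay: σ_v = 17.7×3.1 + 16.7×3.45 = 112.48 kPa.
Pore pressure: u = 9.81×(6.55 − 0) = 64.255 kPa.
Initial effective stress: σ'_0 = σ_v − u = 112.48 − 64.255 = 48.225 kPa.
Stress increase at mid-clay by the 2:1 spreading method:
Δσ = qBL/((B+z)(L+z)) = 132×3.2×6.9/((3.2+6.55)(6.9+6.55)) = 22.225 kPa
Final effective stress: σ'_f = σ'_0 + Δσ = 48.225 + 22.225 = 70.45 kPa.
Normally consolidated clay, so the full stress increment lies on the virgin compression line:
S_c = C_c·H/(1+e₀)·log₁₀(σ'_f/σ'_0) = 0.43×6.9/(1+0.8)×log₁₀(70.45/48.225)
    = 1.6483 × 0.16461 = 0.2713 m

S_c ≈ 271 mm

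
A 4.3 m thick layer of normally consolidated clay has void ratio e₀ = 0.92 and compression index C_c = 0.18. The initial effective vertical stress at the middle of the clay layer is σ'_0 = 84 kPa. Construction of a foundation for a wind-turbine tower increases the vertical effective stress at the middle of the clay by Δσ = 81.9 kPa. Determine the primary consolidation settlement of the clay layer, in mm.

Final effective stress: σ'_f = σ'_0 + Δσ = 84 + 81.9 = 165.9 kPa.
Normally consolidated clay, so the full stress increment lies on the virgin compression line:
S_c = C_c·H/(1+e₀)·log₁₀(σ'_f/σ'_0) = 0.18×4.3/(1+0.92)×log₁₀(165.9/84)
    = 0.40312 × 0.29557 = 0.1192 m

S_c ≈ 119 mm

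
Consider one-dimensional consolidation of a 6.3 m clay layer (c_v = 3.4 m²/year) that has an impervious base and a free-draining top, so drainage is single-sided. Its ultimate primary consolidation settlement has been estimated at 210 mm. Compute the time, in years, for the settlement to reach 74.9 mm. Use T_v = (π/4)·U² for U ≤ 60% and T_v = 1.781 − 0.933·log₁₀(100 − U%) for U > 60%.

t ≈ 1.17 years

Drainage path length: H_d = H = 6.3 m (single drainage).
U = S(t)/S_ult = 74.9/210 = 0.3567.
U ≤ 60%: T_v = (π/4)·U² = (π/4)×0.35667² = 0.099911.
t = T_v·H_d²/c_v = 0.099911×6.3²/3.4 = 1.166 years.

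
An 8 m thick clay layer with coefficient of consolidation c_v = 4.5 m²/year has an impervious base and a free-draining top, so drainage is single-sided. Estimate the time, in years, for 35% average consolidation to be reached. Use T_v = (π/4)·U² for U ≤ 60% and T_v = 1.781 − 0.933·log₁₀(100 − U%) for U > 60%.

Drainage path length: H_d = H = 8 m (single drainage).
U ≤ 60%: T_v = (π/4)·U² = (π/4)×0.35² = 0.096211.
t = T_v·H_d²/c_v = 0.096211×8²/4.5 = 1.368 years.

t ≈ 1.37 years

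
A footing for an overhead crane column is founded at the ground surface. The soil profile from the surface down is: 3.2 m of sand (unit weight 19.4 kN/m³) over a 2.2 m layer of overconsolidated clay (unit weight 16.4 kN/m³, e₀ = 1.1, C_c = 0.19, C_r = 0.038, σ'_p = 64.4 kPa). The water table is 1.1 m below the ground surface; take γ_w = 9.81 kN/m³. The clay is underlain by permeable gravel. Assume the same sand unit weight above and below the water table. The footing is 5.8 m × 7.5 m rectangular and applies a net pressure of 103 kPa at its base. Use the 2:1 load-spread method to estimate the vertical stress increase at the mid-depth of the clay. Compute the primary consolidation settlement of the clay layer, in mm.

Mid-depth of clay below the ground surface: z = 3.2 + 2.2/2 = 4.3 m.
Total vertical stress at mid-clay: σ_v = 19.4×3.2 + 16.4×1.1 = 80.12 kPa.
Pore pressure: u = 9.81×(4.3 − 1.1) = 31.392 kPa.
Initial effective stress: σ'_0 = σ_v − u = 80.12 − 31.392 = 48.728 kPa.
Stress increase at mid-clay by the 2:1 spreading method:
Δσ = qBL/((B+z)(L+z)) = 103×5.8×7.5/((5.8+4.3)(7.5+4.3)) = 37.594 kPa
Final effective stress: σ'_f = 48.728 + 37.594 = 86.322 kPa.
σ'_f = 86.322 > σ'_p = 64.4 kPa, so the stress path crosses the preconsolidation pressure — recompression up to σ'_p, then virgin compression beyond:
S_c = H/(1+e₀)·[C_r·log₁₀(σ'_p/σ'_0) + C_c·log₁₀(σ'_f/σ'_p)]
    = 2.2/2.1 × [0.038×log₁₀(64.4/48.728) + 0.19×log₁₀(86.322/64.4)]
    = 1.0476 × [0.0046021 + 0.024175] = 0.03015 m

S_c ≈ 30.1 mm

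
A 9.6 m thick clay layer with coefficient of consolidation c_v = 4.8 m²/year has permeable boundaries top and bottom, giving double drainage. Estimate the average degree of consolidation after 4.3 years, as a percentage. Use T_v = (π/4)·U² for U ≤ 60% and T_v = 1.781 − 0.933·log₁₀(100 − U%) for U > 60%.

Drainage path length: H_d = H/2 = 4.8 m (double drainage).
T_v = c_v·t/H_d² = 4.8×4.3/4.8² = 0.89583.
T_v = 0.89583 corresponds to the U > 60% branch:
U = 1 − 10^((1.781 − T_v)/0.933)/100 = 0.9111

U ≈ 91.1 %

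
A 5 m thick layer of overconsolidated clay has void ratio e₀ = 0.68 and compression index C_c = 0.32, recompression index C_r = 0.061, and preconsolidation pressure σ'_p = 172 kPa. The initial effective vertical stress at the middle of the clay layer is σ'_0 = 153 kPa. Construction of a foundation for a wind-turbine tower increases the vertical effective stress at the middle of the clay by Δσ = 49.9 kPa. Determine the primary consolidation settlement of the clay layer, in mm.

Final effective stress: σ'_f = 153 + 49.9 = 202.9 kPa.
σ'_f = 202.9 > σ'_p = 172 kPa, so the stress path crosses the preconsolidation pressure — recompression up to σ'_p, then virgin compression beyond:
S_c = H/(1+e₀)·[C_r·log₁₀(σ'_p/σ'_0) + C_c·log₁₀(σ'_f/σ'_p)]
    = 5/1.68 × [0.061×log₁₀(172/153) + 0.32×log₁₀(202.9/172)]
    = 2.9762 × [0.0031011 + 0.022961] = 0.07757 m

S_c ≈ 77.6 mm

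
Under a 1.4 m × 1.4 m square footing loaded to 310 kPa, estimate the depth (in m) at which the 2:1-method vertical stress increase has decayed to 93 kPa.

2:1 spreading — at depth z the loaded area has grown by z in each plan dimension:
qB²/(B+z)² = Δσ_z ⇒ z = B(√(q/Δσ_z) − 1) = 1.4×(√(310/93) − 1) = 1.156 m

z ≈ 1.16 m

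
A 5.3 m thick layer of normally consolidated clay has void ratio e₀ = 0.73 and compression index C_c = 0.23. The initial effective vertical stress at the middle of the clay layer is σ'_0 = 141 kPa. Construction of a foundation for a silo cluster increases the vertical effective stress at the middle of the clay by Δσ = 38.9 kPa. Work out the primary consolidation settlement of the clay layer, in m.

Final effective stress: σ'_f = σ'_0 + Δσ = 141 + 38.9 = 179.9 kPa.
Normally consolidated clay, so the full stress increment lies on the virgin compression line:
S_c = C_c·H/(1+e₀)·log₁₀(σ'_f/σ'_0) = 0.23×5.3/(1+0.73)×log₁₀(179.9/141)
    = 0.70462 × 0.10581 = 0.07456 m

S_c ≈ 0.0746 m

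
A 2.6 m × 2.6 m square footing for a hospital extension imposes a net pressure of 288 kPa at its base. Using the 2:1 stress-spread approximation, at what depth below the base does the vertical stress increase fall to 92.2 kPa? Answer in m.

z ≈ 2 m

2:1 spreading — at depth z the loaded area has grown by z in each plan dimension:
qB²/(B+z)² = Δσ_z ⇒ z = B(√(q/Δσ_z) − 1) = 2.6×(√(288/92.2) − 1) = 1.995 m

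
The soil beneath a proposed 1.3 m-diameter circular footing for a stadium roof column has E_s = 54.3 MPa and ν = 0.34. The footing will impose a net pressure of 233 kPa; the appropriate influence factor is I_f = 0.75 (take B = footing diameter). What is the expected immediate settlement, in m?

S_e ≈ 0.0037 m

Immediate (elastic) settlement: S_e = q·B·(1−ν²)/E_s · I_f.
E_s = 54.3 MPa = 54300 kPa.
S_e = 233 × 1.3 × (1 − 0.34²) / 54300 × 0.75
    = 233 × 1.3 × 0.8844 / 54300 × 0.75
    = 0.0037 m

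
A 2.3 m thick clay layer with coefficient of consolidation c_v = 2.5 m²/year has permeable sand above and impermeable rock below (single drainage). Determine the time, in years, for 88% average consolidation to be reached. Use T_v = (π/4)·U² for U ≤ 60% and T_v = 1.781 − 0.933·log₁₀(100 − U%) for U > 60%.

Drainage path length: H_d = H = 2.3 m (single drainage).
U > 60%: T_v = 1.781 − 0.933·log₁₀(100 − 88) = 0.77412.
t = T_v·H_d²/c_v = 0.77412×2.3²/2.5 = 1.638 years.

t ≈ 1.64 years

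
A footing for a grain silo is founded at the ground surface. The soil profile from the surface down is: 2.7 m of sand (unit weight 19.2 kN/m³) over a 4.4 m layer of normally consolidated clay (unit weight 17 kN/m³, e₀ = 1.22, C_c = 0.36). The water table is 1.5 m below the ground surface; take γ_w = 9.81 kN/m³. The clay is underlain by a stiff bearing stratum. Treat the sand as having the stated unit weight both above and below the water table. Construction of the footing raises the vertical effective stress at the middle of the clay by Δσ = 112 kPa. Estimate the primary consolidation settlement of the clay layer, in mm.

S_c ≈ 341 mm

Mid-depth of clay below the ground surface: z = 2.7 + 4.4/2 = 4.9 m.
Total vertical stress at mid-clay: σ_v = 19.2×2.7 + 17×2.2 = 89.24 kPa.
Pore pressure: u = 9.81×(4.9 − 1.5) = 33.354 kPa.
Initial effective stress: σ'_0 = σ_v − u = 89.24 − 33.354 = 55.886 kPa.
Final effective stress: σ'_f = σ'_0 + Δσ = 55.886 + 112 = 167.89 kPa.
Normally consolidated clay, so the full stress increment lies on the virgin compression line:
S_c = C_c·H/(1+e₀)·log₁₀(σ'_f/σ'_0) = 0.36×4.4/(1+1.22)×log₁₀(167.89/55.886)
    = 0.71351 × 0.47772 = 0.3409 m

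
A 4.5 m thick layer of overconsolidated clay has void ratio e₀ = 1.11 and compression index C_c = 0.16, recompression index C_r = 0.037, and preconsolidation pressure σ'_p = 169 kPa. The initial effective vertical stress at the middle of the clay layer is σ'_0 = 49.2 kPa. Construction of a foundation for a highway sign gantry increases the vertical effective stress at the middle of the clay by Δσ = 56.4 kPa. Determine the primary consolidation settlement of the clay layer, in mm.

S_c ≈ 26.2 mm

Final effective stress: σ'_f = 49.2 + 56.4 = 105.6 kPa.
σ'_f = 105.6 ≤ σ'_p = 169 kPa, so the clay remains overconsolidated and only the recompression index applies:
S_c = C_r·H/(1+e₀)·log₁₀(σ'_f/σ'_0) = 0.037×4.5/2.11×log₁₀(105.6/49.2)
    = 0.07891 × 0.3317 = 0.02617 m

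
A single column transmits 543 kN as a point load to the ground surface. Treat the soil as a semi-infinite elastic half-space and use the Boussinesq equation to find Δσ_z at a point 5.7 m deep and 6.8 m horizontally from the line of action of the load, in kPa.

Δσ_z ≈ 0.873 kPa

Boussinesq vertical stress below a point load on an elastic half-space:
Δσ_z = 3P/(2πz²) · [1 + (r/z)²]^(−5/2)
r/z = 6.8/5.7 = 1.193; [1+(r/z)²]^(−5/2) = 0.1094.
Δσ_z = 3×543/(2π×5.7²) × 0.1094 = 7.9798 × 0.1094 = 0.873 kPa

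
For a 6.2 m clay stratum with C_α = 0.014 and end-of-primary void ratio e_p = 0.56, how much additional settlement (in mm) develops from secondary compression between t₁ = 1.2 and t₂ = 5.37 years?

Secondary compression: S_s = C_α·H/(1+e_p)·log₁₀(t₂/t₁)
S_s = 0.014×6.2/(1+0.56)×log₁₀(5.37/1.2)
    = 0.05564 × 0.6508 = 0.03621 m

S_s ≈ 36.2 mm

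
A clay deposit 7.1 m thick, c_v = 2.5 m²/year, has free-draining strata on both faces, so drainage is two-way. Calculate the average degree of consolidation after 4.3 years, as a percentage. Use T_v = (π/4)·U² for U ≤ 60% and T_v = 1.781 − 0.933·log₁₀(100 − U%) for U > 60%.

U ≈ 90.1 %

Drainage path length: H_d = H/2 = 3.55 m (double drainage).
T_v = c_v·t/H_d² = 2.5×4.3/3.55² = 0.85301.
T_v = 0.85301 corresponds to the U > 60% branch:
U = 1 − 10^((1.781 − T_v)/0.933)/100 = 0.9012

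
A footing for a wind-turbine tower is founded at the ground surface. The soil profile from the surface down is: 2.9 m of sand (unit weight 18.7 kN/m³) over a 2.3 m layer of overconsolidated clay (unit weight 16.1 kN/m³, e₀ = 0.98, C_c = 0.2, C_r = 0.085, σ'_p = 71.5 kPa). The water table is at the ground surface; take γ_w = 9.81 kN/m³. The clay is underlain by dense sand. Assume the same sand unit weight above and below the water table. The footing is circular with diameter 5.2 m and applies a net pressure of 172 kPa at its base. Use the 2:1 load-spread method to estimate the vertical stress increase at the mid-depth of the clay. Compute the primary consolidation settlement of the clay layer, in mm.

Mid-depth of clay below the ground surface: z = 2.9 + 2.3/2 = 4.05 m.
Total vertical stress at mid-clay: σ_v = 18.7×2.9 + 16.1×1.15 = 72.745 kPa.
Pore pressure: u = 9.81×(4.05 − 0) = 39.73 kPa.
Initial effective stress: σ'_0 = σ_v − u = 72.745 − 39.73 = 33.015 kPa.
Stress increase at mid-clay by the 2:1 spreading method:
Δσ ≈ qD²/(D+z)² = 172×5.2²/(5.2+4.05)² = 54.357 kPa
Final effective stress: σ'_f = 33.015 + 54.357 = 87.372 kPa.
σ'_f = 87.372 > σ'_p = 71.5 kPa, so the stress path crosses the preconsolidation pressure — recompression up to σ'_p, then virgin compression beyond:
S_c = H/(1+e₀)·[C_r·log₁₀(σ'_p/σ'_0) + C_c·log₁₀(σ'_f/σ'_p)]
    = 2.3/1.98 × [0.085×log₁₀(71.5/33.015) + 0.2×log₁₀(87.372/71.5)]
    = 1.1616 × [0.028526 + 0.017413] = 0.05336 m

S_c ≈ 53.4 mm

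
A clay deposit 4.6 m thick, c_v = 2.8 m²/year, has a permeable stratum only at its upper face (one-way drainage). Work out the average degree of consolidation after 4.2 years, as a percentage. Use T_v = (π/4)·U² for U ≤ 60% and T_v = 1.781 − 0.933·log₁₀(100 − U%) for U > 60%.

U ≈ 79.4 %

Drainage path length: H_d = H = 4.6 m (single drainage).
T_v = c_v·t/H_d² = 2.8×4.2/4.6² = 0.55577.
T_v = 0.55577 corresponds to the U > 60% branch:
U = 1 − 10^((1.781 − T_v)/0.933)/100 = 0.7943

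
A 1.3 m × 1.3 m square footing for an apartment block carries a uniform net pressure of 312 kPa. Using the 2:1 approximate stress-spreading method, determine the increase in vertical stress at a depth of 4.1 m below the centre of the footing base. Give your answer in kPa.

By the 2:1 method the load spreads at 1 horizontal : 2 vertical, so at depth z the loaded area has grown by z in each plan dimension:
Δσ = qBL/((B+z)(L+z)) = 312×1.3×1.3/((1.3+4.1)(1.3+4.1)) = 18.082 kPa

Δσ_z ≈ 18.1 kPa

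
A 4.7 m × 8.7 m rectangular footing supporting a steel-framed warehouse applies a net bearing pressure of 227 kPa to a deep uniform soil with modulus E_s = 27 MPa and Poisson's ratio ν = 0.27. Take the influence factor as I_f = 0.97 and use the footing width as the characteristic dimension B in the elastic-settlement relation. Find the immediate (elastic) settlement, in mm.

Immediate (elastic) settlement: S_e = q·B·(1−ν²)/E_s · I_f.
E_s = 27 MPa = 27000 kPa.
S_e = 227 × 4.7 × (1 − 0.27²) / 27000 × 0.97
    = 227 × 4.7 × 0.9271 / 27000 × 0.97
    = 0.03554 m = 35.54 mm

S_e ≈ 35.5 mm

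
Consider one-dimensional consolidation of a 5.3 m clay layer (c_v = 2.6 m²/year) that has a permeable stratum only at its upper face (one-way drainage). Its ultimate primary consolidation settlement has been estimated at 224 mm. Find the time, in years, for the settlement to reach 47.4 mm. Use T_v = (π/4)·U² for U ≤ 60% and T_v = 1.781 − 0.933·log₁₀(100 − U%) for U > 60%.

Drainage path length: H_d = H = 5.3 m (single drainage).
U = S(t)/S_ult = 47.4/224 = 0.2116.
U ≤ 60%: T_v = (π/4)·U² = (π/4)×0.21161² = 0.035168.
t = T_v·H_d²/c_v = 0.035168×5.3²/2.6 = 0.3799 years.

t ≈ 0.38 years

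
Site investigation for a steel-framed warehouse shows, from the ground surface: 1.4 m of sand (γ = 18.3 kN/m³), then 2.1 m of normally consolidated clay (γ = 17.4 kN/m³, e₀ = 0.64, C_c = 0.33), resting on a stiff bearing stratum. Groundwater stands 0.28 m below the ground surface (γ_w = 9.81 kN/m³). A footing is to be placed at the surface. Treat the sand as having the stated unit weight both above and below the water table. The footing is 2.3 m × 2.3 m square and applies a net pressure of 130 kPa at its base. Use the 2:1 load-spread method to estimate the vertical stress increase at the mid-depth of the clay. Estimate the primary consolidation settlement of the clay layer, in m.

Mid-depth of clay below the ground surface: z = 1.4 + 2.1/2 = 2.45 m.
Total vertical stress at mid-clay: σ_v = 18.3×1.4 + 17.4×1.05 = 43.89 kPa.
Pore pressure: u = 9.81×(2.45 − 0.28) = 21.288 kPa.
Initial effective stress: σ'_0 = σ_v − u = 43.89 − 21.288 = 22.602 kPa.
Stress increase at mid-clay by the 2:1 spreading method:
Δσ = qBL/((B+z)(L+z)) = 130×2.3×2.3/((2.3+2.45)(2.3+2.45)) = 30.48 kPa
Final effective stress: σ'_f = σ'_0 + Δσ = 22.602 + 30.48 = 53.082 kPa.
Normally consolidated clay, so the full stress increment lies on the virgin compression line:
S_c = C_c·H/(1+e₀)·log₁₀(σ'_f/σ'_0) = 0.33×2.1/(1+0.64)×log₁₀(53.082/22.602)
    = 0.42256 × 0.3708 = 0.1567 m

S_c ≈ 0.157 m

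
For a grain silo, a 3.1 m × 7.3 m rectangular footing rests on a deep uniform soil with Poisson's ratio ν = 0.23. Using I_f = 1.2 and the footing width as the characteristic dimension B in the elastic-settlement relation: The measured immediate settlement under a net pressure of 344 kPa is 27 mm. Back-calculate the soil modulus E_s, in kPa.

S_e = q·B·(1−ν²)/E_s · I_f  ⇒  E_s = q·B·(1−ν²)·I_f / S_e.
E_s = 344 × 3.1 × 0.9471 × 1.2 / 0.027 = 44890 kPa

E_s ≈ 44900 kPa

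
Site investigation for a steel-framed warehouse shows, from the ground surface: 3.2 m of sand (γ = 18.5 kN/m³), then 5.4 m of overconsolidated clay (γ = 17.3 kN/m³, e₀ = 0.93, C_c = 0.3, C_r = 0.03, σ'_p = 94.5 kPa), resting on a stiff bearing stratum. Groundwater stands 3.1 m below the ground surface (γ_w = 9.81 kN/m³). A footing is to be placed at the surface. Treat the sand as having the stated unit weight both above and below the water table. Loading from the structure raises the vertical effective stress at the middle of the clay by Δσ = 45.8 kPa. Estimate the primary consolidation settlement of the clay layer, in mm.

Mid-depth of clay below the ground surface: z = 3.2 + 5.4/2 = 5.9 m.
Total vertical stress at mid-clay: σ_v = 18.5×3.2 + 17.3×2.7 = 105.91 kPa.
Pore pressure: u = 9.81×(5.9 − 3.1) = 27.468 kPa.
Initial effective stress: σ'_0 = σ_v − u = 105.91 − 27.468 = 78.442 kPa.
Final effective stress: σ'_f = 78.442 + 45.8 = 124.24 kPa.
σ'_f = 124.24 > σ'_p = 94.5 kPa, so the stress path crosses the preconsolidation pressure — recompression up to σ'_p, then virgin compression beyond:
S_c = H/(1+e₀)·[C_r·log₁₀(σ'_p/σ'_0) + C_c·log₁₀(σ'_f/σ'_p)]
    = 5.4/1.93 × [0.03×log₁₀(94.5/78.442) + 0.3×log₁₀(124.24/94.5)]
    = 2.7979 × [0.0024265 + 0.035649] = 0.1065 m

S_c ≈ 107 mm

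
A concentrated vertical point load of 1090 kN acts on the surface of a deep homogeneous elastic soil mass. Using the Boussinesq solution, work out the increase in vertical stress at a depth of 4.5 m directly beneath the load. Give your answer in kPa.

Δσ_z ≈ 25.7 kPa

Boussinesq vertical stress below a point load on an elastic half-space:
Δσ_z = 3P/(2πz²) · [1 + (r/z)²]^(−5/2)
r/z = 0/4.5 = 0; [1+(r/z)²]^(−5/2) = 1.
Δσ_z = 3×1090/(2π×4.5²) × 1 = 25.701 × 1 = 25.7 kPa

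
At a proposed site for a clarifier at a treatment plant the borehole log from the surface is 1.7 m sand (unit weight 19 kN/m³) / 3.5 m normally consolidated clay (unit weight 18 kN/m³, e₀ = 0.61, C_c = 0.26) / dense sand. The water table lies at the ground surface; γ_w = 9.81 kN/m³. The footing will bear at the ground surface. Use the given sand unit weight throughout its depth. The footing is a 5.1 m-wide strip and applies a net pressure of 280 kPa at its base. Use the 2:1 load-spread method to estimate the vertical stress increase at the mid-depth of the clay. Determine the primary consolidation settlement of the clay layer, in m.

Mid-depth of clay below the ground surface: z = 1.7 + 3.5/2 = 3.45 m.
Total vertical stress at mid-clay: σ_v = 19×1.7 + 18×1.75 = 63.8 kPa.
Pore pressure: u = 9.81×(3.45 − 0) = 33.845 kPa.
Initial effective stress: σ'_0 = σ_v − u = 63.8 − 33.845 = 29.955 kPa.
Stress increase at mid-clay by the 2:1 spreading method:
Δσ = qB/(B+z) = 280×5.1/(5.1+3.45) = 167.02 kPa
Final effective stress: σ'_f = σ'_0 + Δσ = 29.955 + 167.02 = 196.98 kPa.
Normally consolidated clay, so the full stress increment lies on the virgin compression line:
S_c = C_c·H/(1+e₀)·log₁₀(σ'_f/σ'_0) = 0.26×3.5/(1+0.61)×log₁₀(196.98/29.955)
    = 0.56522 × 0.81795 = 0.4623 m

S_c ≈ 0.462 m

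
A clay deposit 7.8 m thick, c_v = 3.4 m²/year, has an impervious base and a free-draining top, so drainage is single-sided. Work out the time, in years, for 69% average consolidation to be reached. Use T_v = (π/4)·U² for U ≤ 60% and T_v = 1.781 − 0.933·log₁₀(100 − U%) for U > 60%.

Drainage path length: H_d = H = 7.8 m (single drainage).
U > 60%: T_v = 1.781 − 0.933·log₁₀(100 − 69) = 0.38956.
t = T_v·H_d²/c_v = 0.38956×7.8²/3.4 = 6.971 years.

t ≈ 6.97 years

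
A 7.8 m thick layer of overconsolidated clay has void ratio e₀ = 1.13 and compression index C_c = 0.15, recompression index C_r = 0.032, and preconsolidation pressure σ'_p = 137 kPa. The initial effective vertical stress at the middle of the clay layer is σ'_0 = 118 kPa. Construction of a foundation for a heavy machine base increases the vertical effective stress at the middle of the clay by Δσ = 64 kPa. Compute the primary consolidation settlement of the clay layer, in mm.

Final effective stress: σ'_f = 118 + 64 = 182 kPa.
σ'_f = 182 > σ'_p = 137 kPa, so the stress path crosses the preconsolidation pressure — recompression up to σ'_p, then virgin compression beyond:
S_c = H/(1+e₀)·[C_r·log₁₀(σ'_p/σ'_0) + C_c·log₁₀(σ'_f/σ'_p)]
    = 7.8/2.13 × [0.032×log₁₀(137/118) + 0.15×log₁₀(182/137)]
    = 3.662 × [0.0020748 + 0.018503] = 0.07536 m

S_c ≈ 75.4 mm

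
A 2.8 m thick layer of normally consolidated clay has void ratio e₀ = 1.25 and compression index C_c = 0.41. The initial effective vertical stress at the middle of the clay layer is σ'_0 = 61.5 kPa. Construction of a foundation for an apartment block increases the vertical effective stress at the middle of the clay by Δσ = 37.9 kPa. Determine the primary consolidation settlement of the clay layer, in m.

S_c ≈ 0.106 m

Final effective stress: σ'_f = σ'_0 + Δσ = 61.5 + 37.9 = 99.4 kPa.
Normally consolidated clay, so the full stress increment lies on the virgin compression line:
S_c = C_c·H/(1+e₀)·log₁₀(σ'_f/σ'_0) = 0.41×2.8/(1+1.25)×log₁₀(99.4/61.5)
    = 0.51022 × 0.20851 = 0.1064 m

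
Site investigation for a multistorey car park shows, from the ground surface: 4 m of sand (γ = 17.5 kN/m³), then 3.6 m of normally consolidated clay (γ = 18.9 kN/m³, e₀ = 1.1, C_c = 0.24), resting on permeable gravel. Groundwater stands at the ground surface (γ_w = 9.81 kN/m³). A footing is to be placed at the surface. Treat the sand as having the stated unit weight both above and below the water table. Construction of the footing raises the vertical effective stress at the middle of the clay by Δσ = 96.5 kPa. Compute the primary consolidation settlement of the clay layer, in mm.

Mid-depth of clay below the ground surface: z = 4 + 3.6/2 = 5.8 m.
Total vertical stress at mid-clay: σ_v = 17.5×4 + 18.9×1.8 = 104.02 kPa.
Pore pressure: u = 9.81×(5.8 − 0) = 56.898 kPa.
Initial effective stress: σ'_0 = σ_v − u = 104.02 − 56.898 = 47.122 kPa.
Final effective stress: σ'_f = σ'_0 + Δσ = 47.122 + 96.5 = 143.62 kPa.
Normally consolidated clay, so the full stress increment lies on the virgin compression line:
S_c = C_c·H/(1+e₀)·log₁₀(σ'_f/σ'_0) = 0.24×3.6/(1+1.1)×log₁₀(143.62/47.122)
    = 0.41143 × 0.48399 = 0.1991 m

S_c ≈ 199 mm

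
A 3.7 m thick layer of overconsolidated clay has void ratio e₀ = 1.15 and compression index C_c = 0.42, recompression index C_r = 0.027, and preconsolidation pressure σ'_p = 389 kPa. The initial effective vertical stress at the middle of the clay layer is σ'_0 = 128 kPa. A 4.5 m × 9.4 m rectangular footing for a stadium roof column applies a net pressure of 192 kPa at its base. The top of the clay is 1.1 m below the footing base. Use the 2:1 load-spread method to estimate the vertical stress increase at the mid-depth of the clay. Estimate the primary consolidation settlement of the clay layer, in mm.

S_c ≈ 10.6 mm

Mid-depth of clay below the footing base: z = 1.1 + 3.7/2 = 2.95 m.
Stress increase at mid-clay by the 2:1 spreading method:
Δσ = qBL/((B+z)(L+z)) = 192×4.5×9.4/((4.5+2.95)(9.4+2.95)) = 88.271 kPa
Final effective stress: σ'_f = 128 + 88.271 = 216.27 kPa.
σ'_f = 216.27 ≤ σ'_p = 389 kPa, so the clay remains overconsolidated and only the recompression index applies:
S_c = C_r·H/(1+e₀)·log₁₀(σ'_f/σ'_0) = 0.027×3.7/2.15×log₁₀(216.27/128)
    = 0.046464 × 0.22779 = 0.01058 m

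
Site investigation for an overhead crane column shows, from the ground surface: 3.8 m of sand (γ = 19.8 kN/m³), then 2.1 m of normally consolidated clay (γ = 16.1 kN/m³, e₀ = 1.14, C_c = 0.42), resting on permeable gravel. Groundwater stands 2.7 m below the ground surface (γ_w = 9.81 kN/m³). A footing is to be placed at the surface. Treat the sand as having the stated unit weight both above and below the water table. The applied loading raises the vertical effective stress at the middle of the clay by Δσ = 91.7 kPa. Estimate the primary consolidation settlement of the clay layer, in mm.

S_c ≈ 148 mm

Mid-depth of clay below the ground surface: z = 3.8 + 2.1/2 = 4.85 m.
Total vertical stress at mid-clay: σ_v = 19.8×3.8 + 16.1×1.05 = 92.145 kPa.
Pore pressure: u = 9.81×(4.85 − 2.7) = 21.091 kPa.
Initial effective stress: σ'_0 = σ_v − u = 92.145 − 21.091 = 71.054 kPa.
Final effective stress: σ'_f = σ'_0 + Δσ = 71.054 + 91.7 = 162.75 kPa.
Normally consolidated clay, so the full stress increment lies on the virgin compression line:
S_c = C_c·H/(1+e₀)·log₁₀(σ'_f/σ'_0) = 0.42×2.1/(1+1.14)×log₁₀(162.75/71.054)
    = 0.41215 × 0.35993 = 0.1483 m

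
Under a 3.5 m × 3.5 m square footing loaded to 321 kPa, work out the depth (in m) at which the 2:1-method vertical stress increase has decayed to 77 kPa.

z ≈ 3.65 m

2:1 spreading — at depth z the loaded area has grown by z in each plan dimension:
qB²/(B+z)² = Δσ_z ⇒ z = B(√(q/Δσ_z) − 1) = 3.5×(√(321/77) − 1) = 3.646 m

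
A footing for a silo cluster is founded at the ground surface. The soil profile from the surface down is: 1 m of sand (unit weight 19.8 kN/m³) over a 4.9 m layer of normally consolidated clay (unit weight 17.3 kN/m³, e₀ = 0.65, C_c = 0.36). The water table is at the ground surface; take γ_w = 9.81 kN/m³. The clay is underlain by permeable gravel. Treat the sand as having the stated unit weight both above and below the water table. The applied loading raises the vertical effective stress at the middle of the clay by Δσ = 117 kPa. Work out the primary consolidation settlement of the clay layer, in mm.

S_c ≈ 759 mm

Mid-depth of clay below the ground surface: z = 1 + 4.9/2 = 3.45 m.
Total vertical stress at mid-clay: σ_v = 19.8×1 + 17.3×2.45 = 62.185 kPa.
Pore pressure: u = 9.81×(3.45 − 0) = 33.845 kPa.
Initial effective stress: σ'_0 = σ_v − u = 62.185 − 33.845 = 28.34 kPa.
Final effective stress: σ'_f = σ'_0 + Δσ = 28.34 + 117 = 145.34 kPa.
Normally consolidated clay, so the full stress increment lies on the virgin compression line:
S_c = C_c·H/(1+e₀)·log₁₀(σ'_f/σ'_0) = 0.36×4.9/(1+0.65)×log₁₀(145.34/28.34)
    = 1.0691 × 0.70999 = 0.7591 m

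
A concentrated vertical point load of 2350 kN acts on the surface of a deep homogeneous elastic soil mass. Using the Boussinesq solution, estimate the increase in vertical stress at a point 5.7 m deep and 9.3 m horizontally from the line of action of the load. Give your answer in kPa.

Boussinesq vertical stress below a point load on an elastic half-space:
Δσ_z = 3P/(2πz²) · [1 + (r/z)²]^(−5/2)
r/z = 9.3/5.7 = 1.6316; [1+(r/z)²]^(−5/2) = 0.038966.
Δσ_z = 3×2350/(2π×5.7²) × 0.038966 = 34.535 × 0.038966 = 1.346 kPa

Δσ_z ≈ 1.35 kPa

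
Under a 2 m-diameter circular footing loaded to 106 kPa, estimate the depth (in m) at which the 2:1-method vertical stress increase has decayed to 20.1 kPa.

2:1 spreading — at depth z the loaded area has grown by z in each plan dimension:
qD²/(D+z)² = Δσ_z ⇒ z = D(√(q/Δσ_z) − 1) = 2×(√(106/20.1) − 1) = 2.593 m

z ≈ 2.59 m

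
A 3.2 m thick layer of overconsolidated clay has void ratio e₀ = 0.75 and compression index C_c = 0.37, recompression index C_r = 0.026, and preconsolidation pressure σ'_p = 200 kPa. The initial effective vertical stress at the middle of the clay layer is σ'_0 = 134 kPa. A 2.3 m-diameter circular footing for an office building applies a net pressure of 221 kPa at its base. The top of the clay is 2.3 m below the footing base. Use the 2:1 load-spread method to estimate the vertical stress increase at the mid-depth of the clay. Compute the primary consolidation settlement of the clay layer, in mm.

Mid-depth of clay below the footing base: z = 2.3 + 3.2/2 = 3.9 m.
Stress increase at mid-clay by the 2:1 spreading method:
Δσ ≈ qD²/(D+z)² = 221×2.3²/(2.3+3.9)² = 30.413 kPa
Final effective stress: σ'_f = 134 + 30.413 = 164.41 kPa.
σ'_f = 164.41 ≤ σ'_p = 200 kPa, so the clay remains overconsolidated and only the recompression index applies:
S_c = C_r·H/(1+e₀)·log₁₀(σ'_f/σ'_0) = 0.026×3.2/1.75×log₁₀(164.41/134)
    = 0.047544 × 0.088823 = 0.004223 m

S_c ≈ 4.22 mm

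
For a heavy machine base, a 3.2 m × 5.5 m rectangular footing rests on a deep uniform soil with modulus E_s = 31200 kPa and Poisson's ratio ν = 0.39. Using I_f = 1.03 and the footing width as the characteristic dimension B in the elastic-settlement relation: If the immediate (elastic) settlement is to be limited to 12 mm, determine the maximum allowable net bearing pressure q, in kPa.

q ≈ 134 kPa

S_e = q·B·(1−ν²)/E_s · I_f  ⇒  q = S_e·E_s / (B·(1−ν²)·I_f).
q = 0.012 × 31200 / (3.2 × 0.8479 × 1.03) = 134 kPa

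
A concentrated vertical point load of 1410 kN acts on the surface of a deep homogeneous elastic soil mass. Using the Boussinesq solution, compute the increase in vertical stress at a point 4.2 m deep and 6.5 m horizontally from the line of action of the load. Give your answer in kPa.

Δσ_z ≈ 1.8 kPa

Boussinesq vertical stress below a point load on an elastic half-space:
Δσ_z = 3P/(2πz²) · [1 + (r/z)²]^(−5/2)
r/z = 6.5/4.2 = 1.5476; [1+(r/z)²]^(−5/2) = 0.047083.
Δσ_z = 3×1410/(2π×4.2²) × 0.047083 = 38.165 × 0.047083 = 1.797 kPa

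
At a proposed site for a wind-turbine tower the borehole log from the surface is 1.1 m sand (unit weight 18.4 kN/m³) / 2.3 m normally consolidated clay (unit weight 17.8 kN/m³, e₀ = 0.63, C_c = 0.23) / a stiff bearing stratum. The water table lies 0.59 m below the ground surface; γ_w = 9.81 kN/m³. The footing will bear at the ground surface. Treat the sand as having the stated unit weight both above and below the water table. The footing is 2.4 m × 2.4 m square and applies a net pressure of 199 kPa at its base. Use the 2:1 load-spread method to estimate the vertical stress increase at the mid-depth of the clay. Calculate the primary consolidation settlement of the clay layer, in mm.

S_c ≈ 163 mm

Mid-depth of clay below the ground surface: z = 1.1 + 2.3/2 = 2.25 m.
Total vertical stress at mid-clay: σ_v = 18.4×1.1 + 17.8×1.15 = 40.71 kPa.
Pore pressure: u = 9.81×(2.25 − 0.59) = 16.285 kPa.
Initial effective stress: σ'_0 = σ_v − u = 40.71 − 16.285 = 24.425 kPa.
Stress increase at mid-clay by the 2:1 spreading method:
Δσ = qBL/((B+z)(L+z)) = 199×2.4×2.4/((2.4+2.25)(2.4+2.25)) = 53.011 kPa
Final effective stress: σ'_f = σ'_0 + Δσ = 24.425 + 53.011 = 77.436 kPa.
Normally consolidated clay, so the full stress increment lies on the virgin compression line:
S_c = C_c·H/(1+e₀)·log₁₀(σ'_f/σ'_0) = 0.23×2.3/(1+0.63)×log₁₀(77.436/24.425)
    = 0.32454 × 0.50111 = 0.1626 m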